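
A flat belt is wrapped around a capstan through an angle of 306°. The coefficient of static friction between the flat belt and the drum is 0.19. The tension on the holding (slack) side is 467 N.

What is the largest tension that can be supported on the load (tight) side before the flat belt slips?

At impending slip the capstan equation gives T₂/T₁ = e^{μβ} with β in radians.
β = 306° × π/180 = 5.341 rad.
e^{μβ} = e^{0.19×5.341} = 2.759.
T₂ = T₁ · e^{μβ} = 467 × 2.759 = 1290 N.

T_max ≈ 1290 N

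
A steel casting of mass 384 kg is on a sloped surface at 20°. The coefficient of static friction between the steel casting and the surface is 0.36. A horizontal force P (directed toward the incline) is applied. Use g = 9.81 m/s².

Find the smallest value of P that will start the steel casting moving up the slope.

P ≈ 3140 N

At impending motion up the slope, friction acts down-slope at its limit: f = μ_s N.
Perpendicular to the incline: N = m g cos θ + P sin θ.
Along the incline: P cos θ = m g sin θ + μ_s N = m g sin θ + μ_s (m g cos θ + P sin θ).
Solving, P (cos θ − μ_s sin θ) = m g (sin θ + μ_s cos θ), so P = 384×9.81×(sin 20° + 0.36 cos 20°)/(cos 20° − 0.36 sin 20°) = 3770×0.6803/0.8166 = 3140 N.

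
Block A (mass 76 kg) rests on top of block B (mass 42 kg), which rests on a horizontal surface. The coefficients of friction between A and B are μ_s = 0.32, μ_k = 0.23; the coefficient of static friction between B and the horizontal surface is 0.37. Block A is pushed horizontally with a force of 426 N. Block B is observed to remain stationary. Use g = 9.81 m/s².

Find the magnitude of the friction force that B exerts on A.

Between the blocks, N₁ = m_A g = 745.6 N.
Maximum static friction on A from B: μ_s N₁ = 0.32×745.6 = 238.6 N.
Since P = 426 N > 238.6 N, A slides on B; the A–B friction is kinetic: f₁ = μ_k N₁ = 0.23×745.6 = 171 N.
By Newton's third law B feels 171 N forward from A. With B stationary, the floor's static friction on B balances it: f₂ = 171 N (well within μ_s(m_A+m_B)g = 428.3 N).

f ≈ 171 N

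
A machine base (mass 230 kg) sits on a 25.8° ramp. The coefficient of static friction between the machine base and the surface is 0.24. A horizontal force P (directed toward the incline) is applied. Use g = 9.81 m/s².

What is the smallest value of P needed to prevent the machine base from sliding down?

P_min ≈ 492 N

The machine base tends to slide down (tan θ > μ_s), so at the point of impending slip friction acts up-slope at its limit: f = μ_s N.
Perpendicular to the incline: N = m g cos θ + P sin θ.
Along the incline: P cos θ + μ_s N = m g sin θ, i.e. P cos θ + μ_s (m g cos θ + P sin θ) = m g sin θ.
Solving, P (cos θ + μ_s sin θ) = m g (sin θ − μ_s cos θ), so P = 2260×0.2192/1.005 = 492 N.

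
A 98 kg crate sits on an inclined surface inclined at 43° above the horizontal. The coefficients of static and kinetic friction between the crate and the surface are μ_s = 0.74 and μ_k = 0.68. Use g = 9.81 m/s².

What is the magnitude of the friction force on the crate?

f ≈ 478 N (up the incline)

Perpendicular to the surface, N = m g cos θ = 98·9.81·cos 43° = 703.1 N.
For equilibrium along the incline, friction must balance the weight component: f = m g sin θ = 655.7 N up the slope.
Maximum static friction available: μ_s N = 0.74 × 703.1 = 520.3 N.
|655.7| exceeds 520.3 N, so the crate slips down-slope; friction is kinetic, f = μ_k N = 0.68×703.1 = 478 N.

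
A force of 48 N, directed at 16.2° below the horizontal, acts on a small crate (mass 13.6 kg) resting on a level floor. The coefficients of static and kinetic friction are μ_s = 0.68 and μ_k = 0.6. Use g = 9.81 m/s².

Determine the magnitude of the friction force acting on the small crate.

The vertical component of P adds to the normal force: N = m g + P sin α = 133.4 + 13.39 = 146.8 N.
Horizontally, friction must balance P cos α = 46.09 N.
The static-friction limit is μ_s N = 99.83 N.
46.09 ≤ 99.83 N → static; friction equals the required 46.1 N.

f ≈ 46.1 N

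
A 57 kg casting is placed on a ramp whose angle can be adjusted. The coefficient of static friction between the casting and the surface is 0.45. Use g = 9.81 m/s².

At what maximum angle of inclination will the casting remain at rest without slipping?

At the slip threshold, m g sin θ = μ_s · m g cos θ, so tan θ = μ_s.
θ_max = arctan(0.45) = 24.2°.

θ_max ≈ 24.2°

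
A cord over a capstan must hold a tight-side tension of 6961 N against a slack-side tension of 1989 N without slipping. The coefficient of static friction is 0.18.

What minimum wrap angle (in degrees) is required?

β_min ≈ 399°

T₂/T₁ = e^{μβ} → β = ln(T₂/T₁)/μ.
β = ln(6961/1989)/0.18 = 1.253/0.18 = 6.959 rad.
In degrees: β = 6.959 × 180/π = 399°.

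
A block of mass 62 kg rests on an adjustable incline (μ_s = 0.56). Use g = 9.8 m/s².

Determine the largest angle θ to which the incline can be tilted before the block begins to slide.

At the slip threshold, m g sin θ = μ_s · m g cos θ, so tan θ = μ_s.
θ_max = arctan(0.56) = 29.2°.

θ_max ≈ 29.2°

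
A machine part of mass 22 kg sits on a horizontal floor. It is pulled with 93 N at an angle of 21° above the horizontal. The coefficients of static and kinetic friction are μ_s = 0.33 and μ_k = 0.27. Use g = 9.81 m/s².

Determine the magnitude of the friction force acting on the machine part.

f ≈ 49.3 N

N = m g − P sin α = 215.8 − 93×sin 21° = 182.5 N.
Horizontally, friction must balance P cos α = 86.82 N.
μ_s N = 0.33 × 182.5 = 60.22 N.
The required friction exceeds μ_s N, so the machine part moves and f = μ_k N = 49.3 N.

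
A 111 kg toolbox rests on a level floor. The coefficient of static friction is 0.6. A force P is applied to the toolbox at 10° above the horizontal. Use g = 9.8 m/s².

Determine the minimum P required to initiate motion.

N = m g − P sin α (the pull lifts the toolbox).
At impending slip, P cos α = μ_s N = μ_s (m g − P sin α).
Solving: P (cos α + μ_s sin α) = μ_s m g → P = 0.6×1090/(cos 10° + 0.6 sin 10°) = 653/1.089 = 599 N.

P ≈ 599 N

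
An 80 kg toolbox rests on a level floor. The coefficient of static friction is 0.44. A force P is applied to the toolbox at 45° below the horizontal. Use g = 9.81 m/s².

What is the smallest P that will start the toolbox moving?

N = m g + P sin α (the push presses the toolbox into the level floor).
At impending slip, P cos α = μ_s N = μ_s (m g + P sin α).
Solving: P (cos α − μ_s sin α) = μ_s m g → P = 0.44×785/(cos 45° − 0.44 sin 45°) = 345/0.396 = 872 N.

P ≈ 872 N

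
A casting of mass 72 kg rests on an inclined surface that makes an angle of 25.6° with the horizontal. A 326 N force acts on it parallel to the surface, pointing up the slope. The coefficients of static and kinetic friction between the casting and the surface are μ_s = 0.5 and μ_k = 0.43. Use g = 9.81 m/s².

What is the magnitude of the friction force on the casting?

f ≈ 20.8 N (down the incline)

Perpendicular to the surface, N = m g cos θ = 72·9.81·cos 25.6° = 637 N.
For equilibrium along the incline the friction force must supply f = m g sin θ − P = 305.2 − 326 = -20.81 N (positive meaning up-slope).
Maximum static friction available: μ_s N = 0.5 × 637 = 318.5 N.
Since |-20.81| ≤ 318.5 N, no slip — friction simply equals what equilibrium demands.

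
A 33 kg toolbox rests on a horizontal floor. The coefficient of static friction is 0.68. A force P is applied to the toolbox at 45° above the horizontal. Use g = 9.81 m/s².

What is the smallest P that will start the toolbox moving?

N = m g − P sin α (the pull lifts the toolbox).
At impending slip, P cos α = μ_s N = μ_s (m g − P sin α).
Solving: P (cos α + μ_s sin α) = μ_s m g → P = 0.68×324/(cos 45° + 0.68 sin 45°) = 220/1.188 = 185 N.

P ≈ 185 N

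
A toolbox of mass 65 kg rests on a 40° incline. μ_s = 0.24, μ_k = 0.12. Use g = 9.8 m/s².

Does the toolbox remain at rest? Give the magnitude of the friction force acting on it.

f ≈ 58.6 N

N = m g cos θ = 488 N.
Down-slope weight component: m g sin θ = 409 N.
μ_s N = 117 N.
409 > 117 N, so it slides; kinetic friction f = μ_k N = 0.12×488 = 58.6 N.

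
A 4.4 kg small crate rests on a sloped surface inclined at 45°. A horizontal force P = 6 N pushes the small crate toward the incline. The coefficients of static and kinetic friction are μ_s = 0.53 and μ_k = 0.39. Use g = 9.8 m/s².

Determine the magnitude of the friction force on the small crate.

Resolve perpendicular to the incline: N = m g cos θ + P sin θ = 4.4×9.8×cos 45° + 6×sin 45° = 34.73 N.
Parallel to the incline: P cos θ − m g sin θ = 4.243 − 30.49 = -26.25 N; the friction needed to balance this is 26.25 N acting up the slope.
Maximum static friction: μ_s N = 0.53 × 34.73 = 18.41 N.
|f_req| = 26.25 > 18.41 N → the small crate slides down the incline; f = μ_k N = 0.39 × 34.73 = 13.5 N.

f ≈ 13.5 N (up the incline)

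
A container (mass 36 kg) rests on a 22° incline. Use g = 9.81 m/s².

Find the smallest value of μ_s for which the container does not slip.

μ_s,min ≈ 0.404

At the slip threshold m g sin θ = μ_s m g cos θ, so μ_s,min = tan θ.
μ_s,min = tan 22° = 0.404.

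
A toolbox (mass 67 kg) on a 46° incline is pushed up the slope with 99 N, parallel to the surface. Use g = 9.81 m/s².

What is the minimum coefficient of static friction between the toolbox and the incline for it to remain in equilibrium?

μ_s,min ≈ 0.819

N = m g cos θ = 456.6 N.
Friction must make up the shortfall along the incline: f = m g sin θ − P = 472.8 − 99 = 373.8 N.
At the threshold f = μ_s N, so μ_s,min = 373.8/456.6 = 0.819.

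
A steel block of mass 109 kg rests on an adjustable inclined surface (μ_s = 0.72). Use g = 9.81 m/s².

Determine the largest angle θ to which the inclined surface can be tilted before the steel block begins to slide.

θ_max ≈ 35.8°

At the slip threshold, m g sin θ = μ_s · m g cos θ, so tan θ = μ_s.
θ_max = arctan(0.72) = 35.8°.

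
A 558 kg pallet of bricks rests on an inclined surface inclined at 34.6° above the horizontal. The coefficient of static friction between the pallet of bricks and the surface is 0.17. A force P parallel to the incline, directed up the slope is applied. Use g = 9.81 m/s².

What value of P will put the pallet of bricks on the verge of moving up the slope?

P ≈ 3870 N

At impending motion up the slope, friction acts down-slope at its limit: f = μ_s N.
P is parallel to the surface, so N = m g cos θ = 4510 N.
Along the incline: P = m g sin θ + μ_s N = 3110 + 0.17×4510 = 3870 N.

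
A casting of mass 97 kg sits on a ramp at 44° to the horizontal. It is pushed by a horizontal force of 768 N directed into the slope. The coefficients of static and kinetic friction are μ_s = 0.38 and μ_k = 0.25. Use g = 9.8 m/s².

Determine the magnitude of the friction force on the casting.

The horizontal push has a component P sin θ into the surface, so N = m g cos θ + P sin θ = 683.8 + 533.5 = 1217 N.
Along the incline, the net driving force (taking up-slope positive) is P cos θ − m g sin θ = 552.5 − 660.3 = -107.9 N, so equilibrium requires friction f = 107.9 N (up-slope).
Maximum static friction: μ_s N = 0.38 × 1217 = 462.6 N.
|f_req| = 107.9 ≤ 462.6 N → the casting is in equilibrium; friction equals the required value.

f ≈ 108 N (up the incline)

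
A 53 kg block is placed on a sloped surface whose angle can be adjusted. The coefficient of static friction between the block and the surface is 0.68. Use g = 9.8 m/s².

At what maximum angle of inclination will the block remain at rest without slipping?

θ_max ≈ 34.2°

At the slip threshold, m g sin θ = μ_s · m g cos θ, so tan θ = μ_s.
θ_max = arctan(0.68) = 34.2°.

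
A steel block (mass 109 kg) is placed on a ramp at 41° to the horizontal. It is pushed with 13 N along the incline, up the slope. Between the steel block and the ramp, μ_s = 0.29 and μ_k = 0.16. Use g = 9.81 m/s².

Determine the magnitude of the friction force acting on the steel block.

f ≈ 129 N (up the incline)

Normal force: N = m g cos θ = 109 × 9.81 × cos 41° = 807 N.
For equilibrium along the incline the friction force must supply f = m g sin θ − P = 701.5 − 13 = 688.5 N (positive meaning up-slope).
Maximum static friction available: μ_s N = 0.29 × 807 = 234 N.
Since |688.5| > 234 N, static friction cannot hold it; the steel block slides down the incline and kinetic friction applies: f = μ_k N = 0.16 × 807 = 129 N.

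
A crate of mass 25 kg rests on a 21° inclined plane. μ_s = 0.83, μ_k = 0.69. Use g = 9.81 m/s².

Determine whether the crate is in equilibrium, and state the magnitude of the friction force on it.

f ≈ 87.9 N

N = m g cos θ = 229 N.
Down-slope weight component: m g sin θ = 87.9 N.
μ_s N = 190 N.
87.9 ≤ 190 N, so it stays put; friction = 87.9 N.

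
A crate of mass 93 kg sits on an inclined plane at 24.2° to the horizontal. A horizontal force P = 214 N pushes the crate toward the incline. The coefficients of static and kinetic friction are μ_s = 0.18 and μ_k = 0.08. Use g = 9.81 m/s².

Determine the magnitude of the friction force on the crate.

f ≈ 73.6 N (up the incline)

The horizontal push has a component P sin θ into the surface, so N = m g cos θ + P sin θ = 832.2 + 87.72 = 919.9 N.
Parallel to the incline: P cos θ − m g sin θ = 195.2 − 374 = -178.8 N; the friction needed to balance this is 178.8 N acting up the slope.
Maximum static friction: μ_s N = 0.18 × 919.9 = 165.6 N.
The required 178.8 N exceeds the static limit, so the crate slides down-slope and f = μ_k N = 0.08×919.9 = 73.6 N.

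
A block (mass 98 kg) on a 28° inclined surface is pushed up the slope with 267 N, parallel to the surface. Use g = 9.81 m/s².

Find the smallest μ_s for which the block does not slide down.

μ_s,min ≈ 0.217

N = m g cos θ = 848.8 N.
Friction must make up the shortfall along the incline: f = m g sin θ − P = 451.3 − 267 = 184.3 N.
At the threshold f = μ_s N, so μ_s,min = 184.3/848.8 = 0.217.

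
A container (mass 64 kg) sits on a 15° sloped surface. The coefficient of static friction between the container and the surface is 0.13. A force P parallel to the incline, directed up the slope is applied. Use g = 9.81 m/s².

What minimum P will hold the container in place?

P_min ≈ 83.7 N

The container tends to slide down (tan θ > μ_s), so at the point of impending slip friction acts up-slope at its limit: f = μ_s N.
P is parallel to the surface, so N = m g cos θ = 606 N.
Along the incline: P + μ_s N = m g sin θ, so P = 162 − 0.13×606 = 83.7 N.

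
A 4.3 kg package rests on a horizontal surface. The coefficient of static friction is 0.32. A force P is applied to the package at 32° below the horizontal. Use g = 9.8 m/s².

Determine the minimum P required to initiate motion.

N = m g + P sin α (the push presses the package into the horizontal surface).
At impending slip, P cos α = μ_s N = μ_s (m g + P sin α).
Solving: P (cos α − μ_s sin α) = μ_s m g → P = 0.32×42.1/(cos 32° − 0.32 sin 32°) = 13.5/0.6785 = 19.9 N.

P ≈ 19.9 N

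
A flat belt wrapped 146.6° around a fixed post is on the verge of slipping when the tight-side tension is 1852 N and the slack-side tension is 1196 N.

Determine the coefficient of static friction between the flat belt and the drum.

T₂/T₁ = e^{μβ} → μ = ln(T₂/T₁)/β.
β = 146.6° = 2.559 rad.
μ = ln(1852/1196)/2.559 = ln(1.548)/2.559 = 0.171.

μ ≈ 0.171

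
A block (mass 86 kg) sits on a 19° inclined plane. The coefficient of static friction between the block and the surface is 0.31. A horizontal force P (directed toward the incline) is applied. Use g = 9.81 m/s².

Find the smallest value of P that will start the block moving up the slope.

At impending motion up the slope, friction acts down-slope at its limit: f = μ_s N.
Perpendicular to the incline: N = m g cos θ + P sin θ.
Along the incline: P cos θ = m g sin θ + μ_s N = m g sin θ + μ_s (m g cos θ + P sin θ).
Solving, P (cos θ − μ_s sin θ) = m g (sin θ + μ_s cos θ), so P = 86×9.81×(sin 19° + 0.31 cos 19°)/(cos 19° − 0.31 sin 19°) = 844×0.6187/0.8446 = 618 N.

P ≈ 618 N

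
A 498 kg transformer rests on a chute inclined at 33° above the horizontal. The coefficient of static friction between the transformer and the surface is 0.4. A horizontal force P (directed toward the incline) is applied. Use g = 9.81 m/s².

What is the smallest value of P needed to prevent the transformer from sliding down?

P_min ≈ 967 N

The transformer tends to slide down (tan θ > μ_s), so at the point of impending slip friction acts up-slope at its limit: f = μ_s N.
Perpendicular to the incline: N = m g cos θ + P sin θ.
Along the incline: P cos θ + μ_s N = m g sin θ, i.e. P cos θ + μ_s (m g cos θ + P sin θ) = m g sin θ.
Solving, P (cos θ + μ_s sin θ) = m g (sin θ − μ_s cos θ), so P = 4890×0.2092/1.057 = 967 N.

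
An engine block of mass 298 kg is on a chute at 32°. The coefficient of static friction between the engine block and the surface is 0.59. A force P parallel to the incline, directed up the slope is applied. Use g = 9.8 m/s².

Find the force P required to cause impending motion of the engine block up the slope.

P ≈ 3010 N

At impending motion up the slope, friction acts down-slope at its limit: f = μ_s N.
P is parallel to the surface, so N = m g cos θ = 2480 N.
Along the incline: P = m g sin θ + μ_s N = 1550 + 0.59×2480 = 3010 N.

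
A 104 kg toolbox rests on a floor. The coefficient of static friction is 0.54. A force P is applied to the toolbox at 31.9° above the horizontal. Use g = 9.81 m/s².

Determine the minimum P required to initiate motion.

P ≈ 486 N

N = m g − P sin α (the pull lifts the toolbox).
At impending slip, P cos α = μ_s N = μ_s (m g − P sin α).
Solving: P (cos α + μ_s sin α) = μ_s m g → P = 0.54×1020/(cos 31.9° + 0.54 sin 31.9°) = 551/1.134 = 486 N.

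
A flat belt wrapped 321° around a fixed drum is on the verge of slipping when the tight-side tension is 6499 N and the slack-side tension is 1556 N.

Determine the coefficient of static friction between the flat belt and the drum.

T₂/T₁ = e^{μβ} → μ = ln(T₂/T₁)/β.
β = 321° = 5.603 rad.
μ = ln(6499/1556)/5.603 = ln(4.177)/5.603 = 0.255.

μ ≈ 0.255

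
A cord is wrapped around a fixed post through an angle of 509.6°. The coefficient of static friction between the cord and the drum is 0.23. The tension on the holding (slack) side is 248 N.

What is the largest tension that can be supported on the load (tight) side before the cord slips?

T_max ≈ 1920 N

At impending slip the capstan equation gives T₂/T₁ = e^{μβ} with β in radians.
β = 509.6° × π/180 = 8.894 rad.
e^{μβ} = e^{0.23×8.894} = 7.734.
T₂ = T₁ · e^{μβ} = 248 × 7.734 = 1920 N.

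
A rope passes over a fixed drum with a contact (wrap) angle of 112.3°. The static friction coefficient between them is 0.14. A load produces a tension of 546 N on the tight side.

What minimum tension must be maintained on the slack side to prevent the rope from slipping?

T_min ≈ 415 N

Capstan equation at impending slip: T_tight/T_slack = e^{μβ}.
β = 112.3° = 1.96 rad; e^{μβ} = e^{0.14×1.96} = 1.316.
T_slack = T_tight / e^{μβ} = 546 / 1.316 = 415 N.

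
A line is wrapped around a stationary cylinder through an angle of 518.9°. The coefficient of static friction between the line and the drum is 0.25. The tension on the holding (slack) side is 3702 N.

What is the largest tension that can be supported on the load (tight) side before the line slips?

T_max ≈ 35600 N

At impending slip the capstan equation gives T₂/T₁ = e^{μβ} with β in radians.
β = 518.9° × π/180 = 9.057 rad.
e^{μβ} = e^{0.25×9.057} = 9.623.
T₂ = T₁ · e^{μβ} = 3702 × 9.623 = 35600 N.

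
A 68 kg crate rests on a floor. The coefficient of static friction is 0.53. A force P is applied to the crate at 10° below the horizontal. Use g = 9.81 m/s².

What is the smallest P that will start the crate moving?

N = m g + P sin α (the push presses the crate into the floor).
At impending slip, P cos α = μ_s N = μ_s (m g + P sin α).
Solving: P (cos α − μ_s sin α) = μ_s m g → P = 0.53×667/(cos 10° − 0.53 sin 10°) = 354/0.8928 = 396 N.

P ≈ 396 N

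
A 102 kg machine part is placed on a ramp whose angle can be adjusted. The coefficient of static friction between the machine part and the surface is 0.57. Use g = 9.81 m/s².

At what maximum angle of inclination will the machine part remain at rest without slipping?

θ_max ≈ 29.7°

At the slip threshold, m g sin θ = μ_s · m g cos θ, so tan θ = μ_s.
θ_max = arctan(0.57) = 29.7°.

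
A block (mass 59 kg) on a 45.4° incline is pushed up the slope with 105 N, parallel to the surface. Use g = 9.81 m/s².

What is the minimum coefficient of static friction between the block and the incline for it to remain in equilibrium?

N = m g cos θ = 406.4 N.
Friction must make up the shortfall along the incline: f = m g sin θ − P = 412.1 − 105 = 307.1 N.
At the threshold f = μ_s N, so μ_s,min = 307.1/406.4 = 0.756.

μ_s,min ≈ 0.756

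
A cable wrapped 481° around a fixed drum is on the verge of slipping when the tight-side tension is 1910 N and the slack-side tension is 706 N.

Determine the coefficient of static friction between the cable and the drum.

T₂/T₁ = e^{μβ} → μ = ln(T₂/T₁)/β.
β = 481° = 8.395 rad.
μ = ln(1910/706)/8.395 = ln(2.705)/8.395 = 0.119.

μ ≈ 0.119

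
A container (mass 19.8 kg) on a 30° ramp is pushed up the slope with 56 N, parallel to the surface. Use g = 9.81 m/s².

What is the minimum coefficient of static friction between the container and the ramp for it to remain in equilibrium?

N = m g cos θ = 168.2 N.
Friction must make up the shortfall along the incline: f = m g sin θ − P = 97.12 − 56 = 41.12 N.
At the threshold f = μ_s N, so μ_s,min = 41.12/168.2 = 0.244.

μ_s,min ≈ 0.244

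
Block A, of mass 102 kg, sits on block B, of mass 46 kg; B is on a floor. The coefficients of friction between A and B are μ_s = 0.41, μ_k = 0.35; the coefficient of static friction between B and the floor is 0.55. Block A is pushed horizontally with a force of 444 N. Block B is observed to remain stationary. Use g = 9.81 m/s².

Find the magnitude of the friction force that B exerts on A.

The normal force B exerts on A is simply A's weight, N₁ = 1001 N.
So the A–B interface can sustain at most μ_s N₁ = 410.3 N of static friction.
Since P = 444 N > 410.3 N, A slides on B; the A–B friction is kinetic: f₁ = μ_k N₁ = 0.35×1001 = 350 N.
B experiences an equal 350 N forward from A (third law). B is in equilibrium, so the floor supplies f₂ = 350 N of static friction (limit μ_s(m_A+m_B)g = 798.5 N, not exceeded).

f ≈ 350 N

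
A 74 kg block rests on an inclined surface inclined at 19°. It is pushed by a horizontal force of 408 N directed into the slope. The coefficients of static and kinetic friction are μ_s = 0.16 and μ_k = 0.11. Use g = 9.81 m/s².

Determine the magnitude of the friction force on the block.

Resolve perpendicular to the incline: N = m g cos θ + P sin θ = 74×9.81×cos 19° + 408×sin 19° = 819.2 N.
Along the incline, the net driving force (taking up-slope positive) is P cos θ − m g sin θ = 385.8 − 236.3 = 149.4 N, so equilibrium requires friction f = -149.4 N (down-slope).
The limit of static friction is μ_s N = 131.1 N.
The required 149.4 N exceeds the static limit, so the block slides up-slope and f = μ_k N = 0.11×819.2 = 90.1 N.

f ≈ 90.1 N (down the incline)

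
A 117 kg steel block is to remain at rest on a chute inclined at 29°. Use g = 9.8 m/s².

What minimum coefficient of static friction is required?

At the slip threshold m g sin θ = μ_s m g cos θ, so μ_s,min = tan θ.
μ_s,min = tan 29° = 0.554.

μ_s,min ≈ 0.554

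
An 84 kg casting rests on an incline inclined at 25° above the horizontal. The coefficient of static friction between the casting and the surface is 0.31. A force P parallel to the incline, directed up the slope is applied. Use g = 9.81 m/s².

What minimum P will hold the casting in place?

The casting tends to slide down (tan θ > μ_s), so at the point of impending slip friction acts up-slope at its limit: f = μ_s N.
P is parallel to the surface, so N = m g cos θ = 747 N.
Along the incline: P + μ_s N = m g sin θ, so P = 348 − 0.31×747 = 117 N.

P_min ≈ 117 N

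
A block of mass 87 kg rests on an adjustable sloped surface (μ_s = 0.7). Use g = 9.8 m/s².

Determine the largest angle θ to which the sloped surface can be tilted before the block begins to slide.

θ_max ≈ 35°

At the slip threshold, m g sin θ = μ_s · m g cos θ, so tan θ = μ_s.
θ_max = arctan(0.7) = 35°.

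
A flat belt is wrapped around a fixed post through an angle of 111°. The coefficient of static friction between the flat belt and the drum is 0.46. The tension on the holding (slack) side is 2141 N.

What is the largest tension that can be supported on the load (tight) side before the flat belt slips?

T_max ≈ 5220 N

At impending slip the capstan equation gives T₂/T₁ = e^{μβ} with β in radians.
β = 111° × π/180 = 1.937 rad.
e^{μβ} = e^{0.46×1.937} = 2.438.
T₂ = T₁ · e^{μβ} = 2141 × 2.438 = 5220 N.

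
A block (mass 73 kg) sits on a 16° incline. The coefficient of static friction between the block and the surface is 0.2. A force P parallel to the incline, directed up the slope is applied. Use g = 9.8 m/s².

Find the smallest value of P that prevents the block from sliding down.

P_min ≈ 59.7 N

The block tends to slide down (tan θ > μ_s), so at the point of impending slip friction acts up-slope at its limit: f = μ_s N.
P is parallel to the surface, so N = m g cos θ = 688 N.
Along the incline: P + μ_s N = m g sin θ, so P = 197 − 0.2×688 = 59.7 N.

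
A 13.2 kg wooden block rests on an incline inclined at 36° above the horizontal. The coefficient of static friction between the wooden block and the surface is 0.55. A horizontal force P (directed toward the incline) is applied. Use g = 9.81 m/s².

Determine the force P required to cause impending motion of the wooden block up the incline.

At impending motion up the slope, friction acts down-slope at its limit: f = μ_s N.
Perpendicular to the incline: N = m g cos θ + P sin θ.
Along the incline: P cos θ = m g sin θ + μ_s N = m g sin θ + μ_s (m g cos θ + P sin θ).
Solving, P (cos θ − μ_s sin θ) = m g (sin θ + μ_s cos θ), so P = 13.2×9.81×(sin 36° + 0.55 cos 36°)/(cos 36° − 0.55 sin 36°) = 129×1.033/0.4857 = 275 N.

P ≈ 275 N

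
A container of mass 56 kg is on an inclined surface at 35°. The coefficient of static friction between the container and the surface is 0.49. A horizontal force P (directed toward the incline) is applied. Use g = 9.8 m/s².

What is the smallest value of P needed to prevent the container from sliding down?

The container tends to slide down (tan θ > μ_s), so at the point of impending slip friction acts up-slope at its limit: f = μ_s N.
Perpendicular to the incline: N = m g cos θ + P sin θ.
Along the incline: P cos θ + μ_s N = m g sin θ, i.e. P cos θ + μ_s (m g cos θ + P sin θ) = m g sin θ.
Solving, P (cos θ + μ_s sin θ) = m g (sin θ − μ_s cos θ), so P = 549×0.1722/1.1 = 85.9 N.

P_min ≈ 85.9 N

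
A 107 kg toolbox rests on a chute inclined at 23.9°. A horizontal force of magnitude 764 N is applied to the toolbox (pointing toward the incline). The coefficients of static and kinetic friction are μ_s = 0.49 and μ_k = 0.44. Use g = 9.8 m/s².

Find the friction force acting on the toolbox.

f ≈ 274 N (down the incline)

The horizontal push has a component P sin θ into the surface, so N = m g cos θ + P sin θ = 958.7 + 309.5 = 1268 N.
Along the incline, the net driving force (taking up-slope positive) is P cos θ − m g sin θ = 698.5 − 424.8 = 273.7 N, so equilibrium requires friction f = -273.7 N (down-slope).
The limit of static friction is μ_s N = 621.4 N.
|f_req| = 273.7 ≤ 621.4 N → the toolbox is in equilibrium; friction equals the required value.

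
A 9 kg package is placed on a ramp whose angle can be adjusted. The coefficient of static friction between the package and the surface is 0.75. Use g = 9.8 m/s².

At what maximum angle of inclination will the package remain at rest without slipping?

At the slip threshold, m g sin θ = μ_s · m g cos θ, so tan θ = μ_s.
θ_max = arctan(0.75) = 36.9°.

θ_max ≈ 36.9°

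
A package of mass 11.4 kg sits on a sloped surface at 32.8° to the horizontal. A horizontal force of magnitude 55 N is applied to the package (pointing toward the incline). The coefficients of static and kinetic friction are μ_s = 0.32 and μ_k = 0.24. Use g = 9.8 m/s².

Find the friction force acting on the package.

Resolve perpendicular to the incline: N = m g cos θ + P sin θ = 11.4×9.8×cos 32.8° + 55×sin 32.8° = 123.7 N.
Along the incline, the net driving force (taking up-slope positive) is P cos θ − m g sin θ = 46.23 − 60.52 = -14.29 N, so equilibrium requires friction f = 14.29 N (up-slope).
The limit of static friction is μ_s N = 39.58 N.
Since 14.29 N is within the 39.58 N limit, the package stays put and friction is exactly 14.3 N.

f ≈ 14.3 N (up the incline)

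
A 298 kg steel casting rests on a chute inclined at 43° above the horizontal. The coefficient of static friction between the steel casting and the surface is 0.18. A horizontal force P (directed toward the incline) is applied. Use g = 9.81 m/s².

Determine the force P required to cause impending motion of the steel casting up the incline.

At impending motion up the slope, friction acts down-slope at its limit: f = μ_s N.
Perpendicular to the incline: N = m g cos θ + P sin θ.
Along the incline: P cos θ = m g sin θ + μ_s N = m g sin θ + μ_s (m g cos θ + P sin θ).
Solving, P (cos θ − μ_s sin θ) = m g (sin θ + μ_s cos θ), so P = 298×9.81×(sin 43° + 0.18 cos 43°)/(cos 43° − 0.18 sin 43°) = 2920×0.8136/0.6086 = 3910 N.

P ≈ 3910 N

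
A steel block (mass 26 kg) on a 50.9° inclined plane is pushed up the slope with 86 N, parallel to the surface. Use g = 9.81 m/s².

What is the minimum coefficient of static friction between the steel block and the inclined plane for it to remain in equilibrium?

μ_s,min ≈ 0.696

N = m g cos θ = 160.9 N.
Friction must make up the shortfall along the incline: f = m g sin θ − P = 197.9 − 86 = 111.9 N.
At the threshold f = μ_s N, so μ_s,min = 111.9/160.9 = 0.696.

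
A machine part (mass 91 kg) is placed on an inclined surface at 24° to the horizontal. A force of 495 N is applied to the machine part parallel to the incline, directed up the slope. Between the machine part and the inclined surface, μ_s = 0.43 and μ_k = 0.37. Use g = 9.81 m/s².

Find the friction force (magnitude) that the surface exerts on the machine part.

f ≈ 132 N (down the incline)

The normal reaction is N = m g cos θ = 815.5 N.
Parallel to the incline, ΣF = 0 gives f = m g sin θ − P = 363.1 − 495 = -131.9 N (up-slope positive).
Static friction can supply at most μ_s N = 350.7 N.
Since |-131.9| ≤ 350.7 N, the machine part remains in static equilibrium and friction takes exactly the required value.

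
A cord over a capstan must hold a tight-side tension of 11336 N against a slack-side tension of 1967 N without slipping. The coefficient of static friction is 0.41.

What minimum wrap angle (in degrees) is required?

β_min ≈ 245°

T₂/T₁ = e^{μβ} → β = ln(T₂/T₁)/μ.
β = ln(11336/1967)/0.41 = 1.751/0.41 = 4.272 rad.
In degrees: β = 4.272 × 180/π = 245°.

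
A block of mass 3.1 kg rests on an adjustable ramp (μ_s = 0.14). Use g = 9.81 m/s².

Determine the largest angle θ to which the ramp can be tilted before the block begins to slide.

At the slip threshold, m g sin θ = μ_s · m g cos θ, so tan θ = μ_s.
θ_max = arctan(0.14) = 7.97°.

θ_max ≈ 7.97°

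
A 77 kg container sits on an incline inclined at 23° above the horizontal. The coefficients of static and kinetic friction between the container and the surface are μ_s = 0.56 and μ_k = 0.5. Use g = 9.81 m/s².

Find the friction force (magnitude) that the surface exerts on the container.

Perpendicular to the surface, N = m g cos θ = 77·9.81·cos 23° = 695.3 N.
For equilibrium along the incline, friction must balance the weight component: f = m g sin θ = 295.1 N up the slope.
Maximum static friction available: μ_s N = 0.56 × 695.3 = 389.4 N.
Since |295.1| ≤ 389.4 N, static friction is sufficient; f equals the required value, not μ_s N.

f ≈ 295 N (up the incline)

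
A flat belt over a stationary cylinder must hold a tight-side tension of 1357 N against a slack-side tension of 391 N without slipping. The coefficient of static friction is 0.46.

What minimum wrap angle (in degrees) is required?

β_min ≈ 155°

T₂/T₁ = e^{μβ} → β = ln(T₂/T₁)/μ.
β = ln(1357/391)/0.46 = 1.244/0.46 = 2.705 rad.
In degrees: β = 2.705 × 180/π = 155°.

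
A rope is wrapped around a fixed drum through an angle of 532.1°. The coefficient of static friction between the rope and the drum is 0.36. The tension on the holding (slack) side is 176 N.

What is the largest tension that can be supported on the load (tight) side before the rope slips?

T_max ≈ 4980 N

At impending slip the capstan equation gives T₂/T₁ = e^{μβ} with β in radians.
β = 532.1° × π/180 = 9.287 rad.
e^{μβ} = e^{0.36×9.287} = 28.31.
T₂ = T₁ · e^{μβ} = 176 × 28.31 = 4980 N.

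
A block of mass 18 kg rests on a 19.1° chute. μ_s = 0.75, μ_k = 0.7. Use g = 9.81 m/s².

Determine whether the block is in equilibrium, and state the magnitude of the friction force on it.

N = m g cos θ = 167 N.
Down-slope weight component: m g sin θ = 57.8 N.
μ_s N = 125 N.
57.8 ≤ 125 N, so it stays put; friction = 57.8 N.

f ≈ 57.8 N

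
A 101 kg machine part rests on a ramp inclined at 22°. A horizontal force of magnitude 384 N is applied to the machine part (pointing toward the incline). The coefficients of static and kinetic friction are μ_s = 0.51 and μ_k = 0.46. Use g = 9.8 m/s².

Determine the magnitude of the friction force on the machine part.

f ≈ 14.7 N (up the incline)

Normal direction: N = m g cos θ + P sin θ = 1062 N.
Along the incline, the net driving force (taking up-slope positive) is P cos θ − m g sin θ = 356 − 370.8 = -14.75 N, so equilibrium requires friction f = 14.75 N (up-slope).
The limit of static friction is μ_s N = 541.4 N.
|f_req| = 14.75 ≤ 541.4 N → the machine part is in equilibrium; friction equals the required value.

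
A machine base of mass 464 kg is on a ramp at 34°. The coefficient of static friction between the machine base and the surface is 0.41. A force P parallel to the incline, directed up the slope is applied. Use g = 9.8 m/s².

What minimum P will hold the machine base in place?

The machine base tends to slide down (tan θ > μ_s), so at the point of impending slip friction acts up-slope at its limit: f = μ_s N.
P is parallel to the surface, so N = m g cos θ = 3770 N.
Along the incline: P + μ_s N = m g sin θ, so P = 2540 − 0.41×3770 = 997 N.

P_min ≈ 997 N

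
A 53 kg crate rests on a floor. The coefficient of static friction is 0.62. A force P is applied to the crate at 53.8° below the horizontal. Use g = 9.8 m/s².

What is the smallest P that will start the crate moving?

N = m g + P sin α (the push presses the crate into the floor).
At impending slip, P cos α = μ_s N = μ_s (m g + P sin α).
Solving: P (cos α − μ_s sin α) = μ_s m g → P = 0.62×519/(cos 53.8° − 0.62 sin 53.8°) = 322/0.09029 = 3570 N.

P ≈ 3570 N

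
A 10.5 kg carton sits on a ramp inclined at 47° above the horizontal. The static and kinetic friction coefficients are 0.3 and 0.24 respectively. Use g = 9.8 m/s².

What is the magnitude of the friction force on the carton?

f ≈ 16.8 N (up the incline)

Normal force: N = m g cos θ = 10.5 × 9.8 × cos 47° = 70.18 N.
For equilibrium along the incline, friction must balance the weight component: f = m g sin θ = 75.26 N up the slope.
Static friction can supply at most μ_s N = 21.05 N.
|75.26| exceeds 21.05 N, so the carton slips down-slope; friction is kinetic, f = μ_k N = 0.24×70.18 = 16.8 N.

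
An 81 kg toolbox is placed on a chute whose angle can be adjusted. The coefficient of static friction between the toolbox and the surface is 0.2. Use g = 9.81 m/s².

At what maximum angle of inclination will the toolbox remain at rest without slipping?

At the slip threshold, m g sin θ = μ_s · m g cos θ, so tan θ = μ_s.
θ_max = arctan(0.2) = 11.3°.

θ_max ≈ 11.3°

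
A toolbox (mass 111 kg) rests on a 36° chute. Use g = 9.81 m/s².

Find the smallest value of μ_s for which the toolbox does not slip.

μ_s,min ≈ 0.727

At the slip threshold m g sin θ = μ_s m g cos θ, so μ_s,min = tan θ.
μ_s,min = tan 36° = 0.727.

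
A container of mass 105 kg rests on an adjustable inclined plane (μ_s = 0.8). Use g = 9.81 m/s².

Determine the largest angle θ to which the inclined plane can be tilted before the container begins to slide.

θ_max ≈ 38.7°

At the slip threshold, m g sin θ = μ_s · m g cos θ, so tan θ = μ_s.
θ_max = arctan(0.8) = 38.7°.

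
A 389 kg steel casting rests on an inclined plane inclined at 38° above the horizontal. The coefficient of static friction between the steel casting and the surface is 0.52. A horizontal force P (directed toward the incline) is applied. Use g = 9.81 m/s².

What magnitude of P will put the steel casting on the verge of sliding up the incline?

P ≈ 8360 N

At impending motion up the slope, friction acts down-slope at its limit: f = μ_s N.
Perpendicular to the incline: N = m g cos θ + P sin θ.
Along the incline: P cos θ = m g sin θ + μ_s N = m g sin θ + μ_s (m g cos θ + P sin θ).
Solving, P (cos θ − μ_s sin θ) = m g (sin θ + μ_s cos θ), so P = 389×9.81×(sin 38° + 0.52 cos 38°)/(cos 38° − 0.52 sin 38°) = 3820×1.025/0.4679 = 8360 N.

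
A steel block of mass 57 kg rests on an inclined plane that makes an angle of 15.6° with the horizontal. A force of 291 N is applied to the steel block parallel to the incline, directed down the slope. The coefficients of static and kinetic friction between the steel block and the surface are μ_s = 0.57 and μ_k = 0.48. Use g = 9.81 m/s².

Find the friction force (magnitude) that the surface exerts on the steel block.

f ≈ 259 N (up the incline)

The normal reaction is N = m g cos θ = 538.6 N.
For equilibrium along the incline the friction force must supply f = m g sin θ + P = 150.4 + 291 = 441.4 N (positive meaning up-slope).
Maximum static friction available: μ_s N = 0.57 × 538.6 = 307 N.
|441.4| exceeds 307 N, so the steel block slips down-slope; friction is kinetic, f = μ_k N = 0.48×538.6 = 259 N.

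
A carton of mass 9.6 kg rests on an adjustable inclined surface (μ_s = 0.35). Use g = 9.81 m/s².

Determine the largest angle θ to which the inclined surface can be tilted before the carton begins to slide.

At the slip threshold, m g sin θ = μ_s · m g cos θ, so tan θ = μ_s.
θ_max = arctan(0.35) = 19.3°.

θ_max ≈ 19.3°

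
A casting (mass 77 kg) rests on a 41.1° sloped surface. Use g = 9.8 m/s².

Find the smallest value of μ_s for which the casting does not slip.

At the slip threshold m g sin θ = μ_s m g cos θ, so μ_s,min = tan θ.
μ_s,min = tan 41.1° = 0.872.

μ_s,min ≈ 0.872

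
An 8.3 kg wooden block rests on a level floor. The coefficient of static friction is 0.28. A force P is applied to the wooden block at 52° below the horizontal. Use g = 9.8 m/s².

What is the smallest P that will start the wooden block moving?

N = m g + P sin α (the push presses the wooden block into the level floor).
At impending slip, P cos α = μ_s N = μ_s (m g + P sin α).
Solving: P (cos α − μ_s sin α) = μ_s m g → P = 0.28×81.3/(cos 52° − 0.28 sin 52°) = 22.8/0.395 = 57.7 N.

P ≈ 57.7 N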